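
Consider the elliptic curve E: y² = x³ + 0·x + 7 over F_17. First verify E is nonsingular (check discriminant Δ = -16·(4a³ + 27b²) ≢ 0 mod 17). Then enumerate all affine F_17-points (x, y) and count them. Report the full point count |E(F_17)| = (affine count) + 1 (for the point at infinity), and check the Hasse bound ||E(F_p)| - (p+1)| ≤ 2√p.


Affine points = {(1, 5), (1, 12), (2, 7), (2, 10), (3, 0), (5, 8), (5, 9), (6, 6), (6, 11), (8, 3), (8, 14), (10, 2), (10, 15), (12, 1), (12, 16), (15, 4), (15, 13)}; affine count = 17; |E(F_17)| = 18.

Discriminant check: Δ ∝ 4a³ + 27b² = 4·0³ + 27·7² = 4·0 + 27·49 ≡ 14 (mod 17). Nonzero ⇒ E is nonsingular.
For each x ∈ F_17, compute rhs = x³ + 0·x + 7 mod 17, then count y ∈ F_17 with y² ≡ rhs.
  x = 0: rhs = 7, matching y values: none (0 points).
  x = 1: rhs = 8, matching y values: 5, 12 (2 points).
  x = 2: rhs = 15, matching y values: 7, 10 (2 points).
  x = 3: rhs = 0, matching y values: 0 (1 points).
  x = 4: rhs = 3, matching y values: none (0 points).
  x = 5: rhs = 13, matching y values: 8, 9 (2 points).
  x = 6: rhs = 2, matching y values: 6, 11 (2 points).
  x = 7: rhs = 10, matching y values: none (0 points).
  x = 8: rhs = 9, matching y values: 3, 14 (2 points).
  x = 9: rhs = 5, matching y values: none (0 points).
  x = 10: rhs = 4, matching y values: 2, 15 (2 points).
  x = 11: rhs = 12, matching y values: none (0 points).
  x = 12: rhs = 1, matching y values: 1, 16 (2 points).
  x = 13: rhs = 11, matching y values: none (0 points).
  x = 14: rhs = 14, matching y values: none (0 points).
  x = 15: rhs = 16, matching y values: 4, 13 (2 points).
  x = 16: rhs = 6, matching y values: none (0 points).
Total affine count: 17.
Full point count |E(F_17)| = 17 + 1 = 18.
Hasse bound: |18 − (17+1)| = |0| = 0 ≤ 2√17 ≈ 8.2462 ✓.


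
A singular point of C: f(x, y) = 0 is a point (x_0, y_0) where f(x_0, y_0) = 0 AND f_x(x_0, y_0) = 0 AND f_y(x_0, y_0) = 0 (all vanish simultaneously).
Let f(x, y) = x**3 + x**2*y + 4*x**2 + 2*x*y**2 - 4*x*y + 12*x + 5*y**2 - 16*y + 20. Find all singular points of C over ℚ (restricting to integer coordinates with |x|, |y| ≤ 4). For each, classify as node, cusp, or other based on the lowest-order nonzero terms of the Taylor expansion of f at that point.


Singular points: {(-2, 2)}; classification: cusp.

Compute partial derivatives:
  f_x = 3*x**2 + 2*x*y + 8*x + 2*y**2 - 4*y + 12.
  f_y = x**2 + 4*x*y - 4*x + 10*y - 16.
Scan x_0 ∈ {−4, ..., 4}. For each x_0, f_y(x_0, y) is a polynomial in y; find its integer roots y ∈ {−4, ..., 4}, then test f_x and f at those candidates.
  x = -4: f_y(-4, y) = 16 - 6*y; no integer root y with |y| ≤ 4.
  x = -3: f_y(-3, y) = 5 - 2*y; no integer root y with |y| ≤ 4.
  x = -2: f_y(-2, y) = 2*y - 4; vanishes at y ∈ {2}. (-2, 2): f_x = 0, f = 0 — SINGULAR.
  x = -1: f_y(-1, y) = 6*y - 11; no integer root y with |y| ≤ 4.
  x = 0: f_y(0, y) = 10*y - 16; no integer root y with |y| ≤ 4.
  x = 1: f_y(1, y) = 14*y - 19; no integer root y with |y| ≤ 4.
  x = 2: f_y(2, y) = 18*y - 20; no integer root y with |y| ≤ 4.
  x = 3: f_y(3, y) = 22*y - 19; no integer root y with |y| ≤ 4.
  x = 4: f_y(4, y) = 26*y - 16; no integer root y with |y| ≤ 4.
Only singular point on the grid: (-2, 2).
Classify: substitute x = -2 + u, y = 2 + v and expand: f = u**3 + u**2*v + 2*u*v**2 + v**2.
No constant or linear terms (consistent with a singular point). Quadratic part: v**2. Cubic part: u**3 + u**2*v + 2*u*v**2.
The quadratic part v**2 is a perfect square, so there is a single (double) tangent line v = 0, i.e. y = 2. Restricting the cubic part to that line (v = 0) leaves u**3 ≠ 0, so f is not divisible by v and the branch is v² ≈ -u**3 to lowest order — this is a cusp.
Classification: cusp.


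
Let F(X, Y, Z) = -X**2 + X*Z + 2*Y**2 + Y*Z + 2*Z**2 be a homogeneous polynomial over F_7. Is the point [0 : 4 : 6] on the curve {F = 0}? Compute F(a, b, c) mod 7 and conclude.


F(0,4,6) ≡ 2 (mod 7); P is NOT on the curve.

Evaluate F(0, 4, 6) term-by-term (mod 7).
  -X**2 ↦ -1·0·1·1 = 0
  X*Z ↦ 1·0·1·6 = 0
  2*Y**2 ↦ 2·1·16·1 = 32
  Y*Z ↦ 1·1·4·6 = 24
  2*Z**2 ↦ 2·1·1·36 = 72
Sum: F(0, 4, 6) = (0) + (0) + (32) + (24) + (72) = 128.
Reducing mod 7: 128 ≡ 2 (mod 7).
Since F(a, b, c) ≡ 2 ≠ 0 (mod 7), P does NOT lie on the curve.


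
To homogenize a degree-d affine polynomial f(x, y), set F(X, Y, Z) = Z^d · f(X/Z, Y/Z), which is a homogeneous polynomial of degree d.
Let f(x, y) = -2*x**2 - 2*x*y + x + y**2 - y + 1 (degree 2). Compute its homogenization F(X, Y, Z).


F(X, Y, Z) = -2*X**2 - 2*X*Y + X*Z + Y**2 - Y*Z + Z**2

deg(f) = 2.
Substitute x = X/Z, y = Y/Z into f, then multiply by Z^2.
  monomial -2·x^2·y^0 ↦ -2·X^2·Y^0·Z^0.
  monomial -2·x^1·y^1 ↦ -2·X^1·Y^1·Z^0.
  monomial 1·x^1·y^0 ↦ 1·X^1·Y^0·Z^1.
  monomial 1·x^0·y^2 ↦ 1·X^0·Y^2·Z^0.
  monomial -1·x^0·y^1 ↦ -1·X^0·Y^1·Z^1.
  monomial 1·x^0·y^0 ↦ 1·X^0·Y^0·Z^2.
Collecting: F(X, Y, Z) = -2*X**2 - 2*X*Y + X*Z + Y**2 - Y*Z + Z**2.


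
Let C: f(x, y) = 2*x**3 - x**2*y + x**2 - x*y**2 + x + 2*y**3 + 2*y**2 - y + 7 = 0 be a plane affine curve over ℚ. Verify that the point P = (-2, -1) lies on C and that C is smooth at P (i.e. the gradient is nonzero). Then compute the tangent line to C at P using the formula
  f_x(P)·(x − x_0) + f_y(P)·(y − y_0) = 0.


Tangent line at P: 16*x - 7*y + 25 = 0.

Step 1: f(-2, -1) = 0, so P lies on C.
Step 2: partial derivatives
  f_x(x, y) = 6*x**2 - 2*x*y + 2*x - y**2 + 1, f_y(x, y) = -x**2 - 2*x*y + 6*y**2 + 4*y - 1.
  f_x(P) = 16, f_y(P) = -7 (gradient nonzero, so P is smooth).
Step 3: tangent line at P: 16·(x − -2) + -7·(y − -1) = 0.
Expanding: 16*x - 7*y + 25 = 0.


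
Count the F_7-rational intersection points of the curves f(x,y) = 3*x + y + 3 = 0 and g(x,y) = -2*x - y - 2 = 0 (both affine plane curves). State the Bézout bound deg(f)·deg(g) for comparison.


Common zeros: {(6, 0)}; count = 1; Bézout bound = 1.

deg(f) = 1, deg(g) = 1, so Bézout bound = 1.
Scan x ∈ F_7. For each x, list the y ∈ F_7 with f(x, y) ≡ 0 and those with g(x, y) ≡ 0 (mod 7); the common zeros in that column are the intersection.
  x = 0: f ≡ 0 at y ∈ {4}; g ≡ 0 at y ∈ {5}; common: ∅.
  x = 1: f ≡ 0 at y ∈ {1}; g ≡ 0 at y ∈ {3}; common: ∅.
  x = 2: f ≡ 0 at y ∈ {5}; g ≡ 0 at y ∈ {1}; common: ∅.
  x = 3: f ≡ 0 at y ∈ {2}; g ≡ 0 at y ∈ {6}; common: ∅.
  x = 4: f ≡ 0 at y ∈ {6}; g ≡ 0 at y ∈ {4}; common: ∅.
  x = 5: f ≡ 0 at y ∈ {3}; g ≡ 0 at y ∈ {2}; common: ∅.
  x = 6: f ≡ 0 at y ∈ {0}; g ≡ 0 at y ∈ {0}; common: {0}.
Collecting: common zeros = {(6, 0)}, so the count is 1.
Comparison with the Bézout bound: 1 ≤ 1 = deg(f)·deg(g), as expected for curves with no common component (the bound is attained).


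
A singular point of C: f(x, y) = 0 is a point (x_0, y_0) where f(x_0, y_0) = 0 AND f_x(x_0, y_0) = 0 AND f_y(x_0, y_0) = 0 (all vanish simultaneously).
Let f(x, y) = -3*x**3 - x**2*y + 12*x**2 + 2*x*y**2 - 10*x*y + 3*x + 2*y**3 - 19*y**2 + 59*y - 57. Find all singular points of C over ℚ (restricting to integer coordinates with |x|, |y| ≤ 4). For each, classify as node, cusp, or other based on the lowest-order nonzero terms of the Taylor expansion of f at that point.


Singular points: {(1, 3)}; classification: cusp.

Compute partial derivatives:
  f_x = -9*x**2 - 2*x*y + 24*x + 2*y**2 - 10*y + 3.
  f_y = -x**2 + 4*x*y - 10*x + 6*y**2 - 38*y + 59.
Scan x_0 ∈ {−4, ..., 4}. For each x_0, f_y(x_0, y) is a polynomial in y; find its integer roots y ∈ {−4, ..., 4}, then test f_x and f at those candidates.
  x = -4: f_y(-4, y) = 6*y**2 - 54*y + 83; no integer root y with |y| ≤ 4.
  x = -3: f_y(-3, y) = 6*y**2 - 50*y + 80; no integer root y with |y| ≤ 4.
  x = -2: f_y(-2, y) = 6*y**2 - 46*y + 75; no integer root y with |y| ≤ 4.
  x = -1: f_y(-1, y) = 6*y**2 - 42*y + 68; no integer root y with |y| ≤ 4.
  x = 0: f_y(0, y) = 6*y**2 - 38*y + 59; no integer root y with |y| ≤ 4.
  x = 1: f_y(1, y) = 6*y**2 - 34*y + 48; vanishes at y ∈ {3}. (1, 3): f_x = 0, f = 0 — SINGULAR.
  x = 2: f_y(2, y) = 6*y**2 - 30*y + 35; no integer root y with |y| ≤ 4.
  x = 3: f_y(3, y) = 6*y**2 - 26*y + 20; vanishes at y ∈ {1}. (3, 1): f_x = -20 ≠ 0.
  x = 4: f_y(4, y) = 6*y**2 - 22*y + 3; no integer root y with |y| ≤ 4.
Only singular point on the grid: (1, 3).
Classify: substitute x = 1 + u, y = 3 + v and expand: f = -3*u**3 - u**2*v + 2*u*v**2 + 2*v**3 + v**2.
No constant or linear terms (consistent with a singular point). Quadratic part: v**2. Cubic part: -3*u**3 - u**2*v + 2*u*v**2 + 2*v**3.
The quadratic part v**2 is a perfect square, so there is a single (double) tangent line v = 0, i.e. y = 3. Restricting the cubic part to that line (v = 0) leaves -3*u**3 ≠ 0, so f is not divisible by v and the branch is v² ≈ 3*u**3 to lowest order — this is a cusp.
Classification: cusp.


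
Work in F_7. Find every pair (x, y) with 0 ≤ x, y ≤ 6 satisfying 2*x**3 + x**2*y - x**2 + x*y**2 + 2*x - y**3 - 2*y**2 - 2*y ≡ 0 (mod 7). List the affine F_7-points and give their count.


Affine F_7-points: {(0, 0), (1, 1), (3, 5), (6, 5)}; count = 4.

For each of the 49 pairs (x, y) ∈ F_7², evaluate f(x, y) mod 7. Record the zeros.
  x = 0: [0↦0, 1↦2, 2↦1, 3↦5, 4↦1, 5↦4, 6↦1]  zeros at y ∈ {0}
  x = 1: [0↦3, 1↦0, 2↦3, 3↦6, 4↦3, 5↦2, 6↦4]  zeros at y ∈ {1}
  x = 2: [0↦2, 1↦3, 2↦5, 3↦2, 4↦2, 5↦6, 6↦1]  zeros at y ∈ ∅
  x = 3: [0↦2, 1↦2, 2↦5, 3↦5, 4↦3, 5↦0, 6↦4]  zeros at y ∈ {5}
  x = 4: [0↦1, 1↦2, 2↦1, 3↦6, 4↦4, 5↦3, 6↦4]  zeros at y ∈ ∅
  x = 5: [0↦4, 1↦1, 2↦5, 3↦3, 4↦3, 5↦6, 6↦6]  zeros at y ∈ ∅
  x = 6: [0↦2, 1↦4, 2↦1, 3↦1, 4↦5, 5↦0, 6↦1]  zeros at y ∈ {5}
Collecting zeros: affine points = {(0, 0), (1, 1), (3, 5), (6, 5)}.
Total count |C(F_7)_aff| = 4.


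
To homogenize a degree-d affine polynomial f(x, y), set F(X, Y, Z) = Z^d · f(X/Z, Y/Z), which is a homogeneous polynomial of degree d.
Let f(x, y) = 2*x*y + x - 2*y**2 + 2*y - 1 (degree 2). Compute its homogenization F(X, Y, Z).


F(X, Y, Z) = 2*X*Y + X*Z - 2*Y**2 + 2*Y*Z - Z**2

deg(f) = 2.
Substitute x = X/Z, y = Y/Z into f, then multiply by Z^2.
  monomial 2·x^1·y^1 ↦ 2·X^1·Y^1·Z^0.
  monomial 1·x^1·y^0 ↦ 1·X^1·Y^0·Z^1.
  monomial -2·x^0·y^2 ↦ -2·X^0·Y^2·Z^0.
  monomial 2·x^0·y^1 ↦ 2·X^0·Y^1·Z^1.
  monomial -1·x^0·y^0 ↦ -1·X^0·Y^0·Z^2.
Collecting: F(X, Y, Z) = 2*X*Y + X*Z - 2*Y**2 + 2*Y*Z - Z**2.


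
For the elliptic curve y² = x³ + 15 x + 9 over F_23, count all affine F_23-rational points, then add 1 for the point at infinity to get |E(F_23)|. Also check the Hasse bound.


Affine points = {(0, 3), (0, 20), (1, 5), (1, 18), (2, 1), (2, 22), (3, 9), (3, 14), (4, 8), (4, 15), (5, 5), (5, 18), (6, 4), (6, 19), (10, 3), (10, 20), (12, 10), (12, 13), (13, 3), (13, 20), (17, 5), (17, 18), (18, 4), (18, 19), (19, 0), (20, 11), (20, 12), (22, 4), (22, 19)}; affine count = 29; |E(F_23)| = 30.

Discriminant check: Δ ∝ 4a³ + 27b² = 4·15³ + 27·9² = 4·3375 + 27·81 ≡ 1 (mod 23). Nonzero ⇒ E is nonsingular.
For each x ∈ F_23, compute rhs = x³ + 15·x + 9 mod 23, then count y ∈ F_23 with y² ≡ rhs.
  x = 0: rhs = 9, matching y values: 3, 20 (2 points).
  x = 1: rhs = 2, matching y values: 5, 18 (2 points).
  x = 2: rhs = 1, matching y values: 1, 22 (2 points).
  x = 3: rhs = 12, matching y values: 9, 14 (2 points).
  x = 4: rhs = 18, matching y values: 8, 15 (2 points).
  x = 5: rhs = 2, matching y values: 5, 18 (2 points).
  x = 6: rhs = 16, matching y values: 4, 19 (2 points).
  x = 7: rhs = 20, matching y values: none (0 points).
  x = 8: rhs = 20, matching y values: none (0 points).
  x = 9: rhs = 22, matching y values: none (0 points).
  x = 10: rhs = 9, matching y values: 3, 20 (2 points).
  x = 11: rhs = 10, matching y values: none (0 points).
  x = 12: rhs = 8, matching y values: 10, 13 (2 points).
  x = 13: rhs = 9, matching y values: 3, 20 (2 points).
  x = 14: rhs = 19, matching y values: none (0 points).
  x = 15: rhs = 21, matching y values: none (0 points).
  x = 16: rhs = 21, matching y values: none (0 points).
  x = 17: rhs = 2, matching y values: 5, 18 (2 points).
  x = 18: rhs = 16, matching y values: 4, 19 (2 points).
  x = 19: rhs = 0, matching y values: 0 (1 points).
  x = 20: rhs = 6, matching y values: 11, 12 (2 points).
  x = 21: rhs = 17, matching y values: none (0 points).
  x = 22: rhs = 16, matching y values: 4, 19 (2 points).
Total affine count: 29.
Full point count |E(F_23)| = 29 + 1 = 30.
Hasse bound: |30 − (23+1)| = |6| = 6 ≤ 2√23 ≈ 9.5917 ✓.


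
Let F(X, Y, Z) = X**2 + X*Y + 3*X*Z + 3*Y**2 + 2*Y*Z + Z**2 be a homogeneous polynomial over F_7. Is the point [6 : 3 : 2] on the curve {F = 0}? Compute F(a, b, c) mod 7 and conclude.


F(6,3,2) ≡ 0 (mod 7); P is on the curve.

Evaluate F(6, 3, 2) term-by-term (mod 7).
  X**2 ↦ 1·36·1·1 = 36
  X*Y ↦ 1·6·3·1 = 18
  3*X*Z ↦ 3·6·1·2 = 36
  3*Y**2 ↦ 3·1·9·1 = 27
  2*Y*Z ↦ 2·1·3·2 = 12
  Z**2 ↦ 1·1·1·4 = 4
Sum: F(6, 3, 2) = (36) + (18) + (36) + (27) + (12) + (4) = 133.
Reducing mod 7: 133 ≡ 0 (mod 7).
Since F(a, b, c) ≡ 0 (mod 7), P lies on the curve.


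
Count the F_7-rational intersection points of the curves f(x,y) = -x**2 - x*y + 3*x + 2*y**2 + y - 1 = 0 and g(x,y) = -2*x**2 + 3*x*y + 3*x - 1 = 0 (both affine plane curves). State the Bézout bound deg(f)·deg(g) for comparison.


Common zeros: ∅; count = 0; Bézout bound = 4.

deg(f) = 2, deg(g) = 2, so Bézout bound = 4.
Scan x ∈ F_7. For each x, list the y ∈ F_7 with f(x, y) ≡ 0 and those with g(x, y) ≡ 0 (mod 7); the common zeros in that column are the intersection.
  x = 0: f ≡ 0 at y ∈ {4, 6}; g ≡ 0 at y ∈ ∅; common: ∅.
  x = 1: f ≡ 0 at y ∈ ∅; g ≡ 0 at y ∈ {0}; common: ∅.
  x = 2: f ≡ 0 at y ∈ {2}; g ≡ 0 at y ∈ {4}; common: ∅.
  x = 3: f ≡ 0 at y ∈ ∅; g ≡ 0 at y ∈ {5}; common: ∅.
  x = 4: f ≡ 0 at y ∈ {6}; g ≡ 0 at y ∈ {0}; common: ∅.
  x = 5: f ≡ 0 at y ∈ ∅; g ≡ 0 at y ∈ {1}; common: ∅.
  x = 6: f ≡ 0 at y ∈ {2, 4}; g ≡ 0 at y ∈ {5}; common: ∅.
Collecting: common zeros = ∅, so the count is 0.
Comparison with the Bézout bound: 0 ≤ 4 = deg(f)·deg(g), as expected for curves with no common component (the affine F_7-count falls short of the bound because intersections may lie at infinity, over extension fields, or carry multiplicity).


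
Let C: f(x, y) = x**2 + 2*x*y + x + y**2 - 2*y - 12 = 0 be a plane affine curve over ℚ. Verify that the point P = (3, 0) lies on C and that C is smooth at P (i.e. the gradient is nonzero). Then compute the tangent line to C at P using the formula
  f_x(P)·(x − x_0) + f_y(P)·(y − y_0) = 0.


Tangent line at P: 7*x + 4*y - 21 = 0.

Step 1: f(3, 0) = 0, so P lies on C.
Step 2: partial derivatives
  f_x(x, y) = 2*x + 2*y + 1, f_y(x, y) = 2*x + 2*y - 2.
  f_x(P) = 7, f_y(P) = 4 (gradient nonzero, so P is smooth).
Step 3: tangent line at P: 7·(x − 3) + 4·(y − 0) = 0.
Expanding: 7*x + 4*y - 21 = 0.


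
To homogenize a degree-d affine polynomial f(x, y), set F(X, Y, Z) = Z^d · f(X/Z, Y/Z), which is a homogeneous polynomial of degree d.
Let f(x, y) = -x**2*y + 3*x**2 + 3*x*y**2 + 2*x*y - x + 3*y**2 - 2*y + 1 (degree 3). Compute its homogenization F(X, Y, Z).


F(X, Y, Z) = -X**2*Y + 3*X**2*Z + 3*X*Y**2 + 2*X*Y*Z - X*Z**2 + 3*Y**2*Z - 2*Y*Z**2 + Z**3

deg(f) = 3.
Substitute x = X/Z, y = Y/Z into f, then multiply by Z^3.
  monomial -1·x^2·y^1 ↦ -1·X^2·Y^1·Z^0.
  monomial 3·x^2·y^0 ↦ 3·X^2·Y^0·Z^1.
  monomial 3·x^1·y^2 ↦ 3·X^1·Y^2·Z^0.
  monomial 2·x^1·y^1 ↦ 2·X^1·Y^1·Z^1.
  monomial -1·x^1·y^0 ↦ -1·X^1·Y^0·Z^2.
  monomial 3·x^0·y^2 ↦ 3·X^0·Y^2·Z^1.
  monomial -2·x^0·y^1 ↦ -2·X^0·Y^1·Z^2.
  monomial 1·x^0·y^0 ↦ 1·X^0·Y^0·Z^3.
Collecting: F(X, Y, Z) = -X**2*Y + 3*X**2*Z + 3*X*Y**2 + 2*X*Y*Z - X*Z**2 + 3*Y**2*Z - 2*Y*Z**2 + Z**3.


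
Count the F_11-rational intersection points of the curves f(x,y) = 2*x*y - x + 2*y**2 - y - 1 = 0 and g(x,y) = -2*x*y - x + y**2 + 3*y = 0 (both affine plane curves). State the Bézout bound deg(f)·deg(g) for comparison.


Common zeros: {(2, 2)}; count = 1; Bézout bound = 4.

deg(f) = 2, deg(g) = 2, so Bézout bound = 4.
Scan x ∈ F_11. For each x, list the y ∈ F_11 with f(x, y) ≡ 0 and those with g(x, y) ≡ 0 (mod 11); the common zeros in that column are the intersection.
  x = 0: f ≡ 0 at y ∈ {1, 5}; g ≡ 0 at y ∈ {0, 8}; common: ∅.
  x = 1: f ≡ 0 at y ∈ ∅; g ≡ 0 at y ∈ {3, 7}; common: ∅.
  x = 2: f ≡ 0 at y ∈ {2}; g ≡ 0 at y ∈ {2, 10}; common: {2}.
  x = 3: f ≡ 0 at y ∈ ∅; g ≡ 0 at y ∈ ∅; common: ∅.
  x = 4: f ≡ 0 at y ∈ {4, 9}; g ≡ 0 at y ∈ ∅; common: ∅.
  x = 5: f ≡ 0 at y ∈ ∅; g ≡ 0 at y ∈ {1, 6}; common: ∅.
  x = 6: f ≡ 0 at y ∈ {3, 8}; g ≡ 0 at y ∈ ∅; common: ∅.
  x = 7: f ≡ 0 at y ∈ ∅; g ≡ 0 at y ∈ ∅; common: ∅.
  x = 8: f ≡ 0 at y ∈ {10}; g ≡ 0 at y ∈ {4, 9}; common: ∅.
  x = 9: f ≡ 0 at y ∈ ∅; g ≡ 0 at y ∈ ∅; common: ∅.
  x = 10: f ≡ 0 at y ∈ {0, 7}; g ≡ 0 at y ∈ ∅; common: ∅.
Collecting: common zeros = {(2, 2)}, so the count is 1.
Comparison with the Bézout bound: 1 ≤ 4 = deg(f)·deg(g), as expected for curves with no common component (the affine F_11-count falls short of the bound because intersections may lie at infinity, over extension fields, or carry multiplicity).


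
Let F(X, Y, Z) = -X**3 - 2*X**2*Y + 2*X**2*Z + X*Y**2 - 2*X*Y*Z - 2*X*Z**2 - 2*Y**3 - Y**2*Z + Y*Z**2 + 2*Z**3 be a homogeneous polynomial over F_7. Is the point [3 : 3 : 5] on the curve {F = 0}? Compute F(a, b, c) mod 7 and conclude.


F(3,3,5) ≡ 1 (mod 7); P is NOT on the curve.

Evaluate F(3, 3, 5) term-by-term (mod 7).
  -X**3 ↦ -1·27·1·1 = -27
  -2*X**2*Y ↦ -2·9·3·1 = -54
  2*X**2*Z ↦ 2·9·1·5 = 90
  X*Y**2 ↦ 1·3·9·1 = 27
  -2*X*Y*Z ↦ -2·3·3·5 = -90
  -2*X*Z**2 ↦ -2·3·1·25 = -150
  -2*Y**3 ↦ -2·1·27·1 = -54
  -Y**2*Z ↦ -1·1·9·5 = -45
  Y*Z**2 ↦ 1·1·3·25 = 75
  2*Z**3 ↦ 2·1·1·125 = 250
Sum: F(3, 3, 5) = (-27) + (-54) + (90) + (27) + (-90) + (-150) + (-54) + (-45) + (75) + (250) = 22.
Reducing mod 7: 22 ≡ 1 (mod 7).
Since F(a, b, c) ≡ 1 ≠ 0 (mod 7), P does NOT lie on the curve.


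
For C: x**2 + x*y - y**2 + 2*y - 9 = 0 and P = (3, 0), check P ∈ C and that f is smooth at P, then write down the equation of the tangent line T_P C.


Tangent line at P: 6*x + 5*y - 18 = 0.

Step 1: f(3, 0) = 0, so P lies on C.
Step 2: partial derivatives
  f_x(x, y) = 2*x + y, f_y(x, y) = x - 2*y + 2.
  f_x(P) = 6, f_y(P) = 5 (gradient nonzero, so P is smooth).
Step 3: tangent line at P: 6·(x − 3) + 5·(y − 0) = 0.
Expanding: 6*x + 5*y - 18 = 0.


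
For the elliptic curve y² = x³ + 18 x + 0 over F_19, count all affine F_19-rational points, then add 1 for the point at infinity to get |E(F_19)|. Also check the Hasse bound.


Affine points = {(0, 0), (1, 0), (2, 5), (2, 14), (3, 9), (3, 10), (5, 5), (5, 14), (6, 1), (6, 18), (9, 6), (9, 13), (11, 3), (11, 16), (12, 5), (12, 14), (15, 4), (15, 15), (18, 0)}; affine count = 19; |E(F_19)| = 20.

Discriminant check: Δ ∝ 4a³ + 27b² = 4·18³ + 27·0² = 4·5832 + 27·0 ≡ 15 (mod 19). Nonzero ⇒ E is nonsingular.
For each x ∈ F_19, compute rhs = x³ + 18·x + 0 mod 19, then count y ∈ F_19 with y² ≡ rhs.
  x = 0: rhs = 0, matching y values: 0 (1 points).
  x = 1: rhs = 0, matching y values: 0 (1 points).
  x = 2: rhs = 6, matching y values: 5, 14 (2 points).
  x = 3: rhs = 5, matching y values: 9, 10 (2 points).
  x = 4: rhs = 3, matching y values: none (0 points).
  x = 5: rhs = 6, matching y values: 5, 14 (2 points).
  x = 6: rhs = 1, matching y values: 1, 18 (2 points).
  x = 7: rhs = 13, matching y values: none (0 points).
  x = 8: rhs = 10, matching y values: none (0 points).
  x = 9: rhs = 17, matching y values: 6, 13 (2 points).
  x = 10: rhs = 2, matching y values: none (0 points).
  x = 11: rhs = 9, matching y values: 3, 16 (2 points).
  x = 12: rhs = 6, matching y values: 5, 14 (2 points).
  x = 13: rhs = 18, matching y values: none (0 points).
  x = 14: rhs = 13, matching y values: none (0 points).
  x = 15: rhs = 16, matching y values: 4, 15 (2 points).
  x = 16: rhs = 14, matching y values: none (0 points).
  x = 17: rhs = 13, matching y values: none (0 points).
  x = 18: rhs = 0, matching y values: 0 (1 points).
Total affine count: 19.
Full point count |E(F_19)| = 19 + 1 = 20.
Hasse bound: |20 − (19+1)| = |0| = 0 ≤ 2√19 ≈ 8.7178 ✓.


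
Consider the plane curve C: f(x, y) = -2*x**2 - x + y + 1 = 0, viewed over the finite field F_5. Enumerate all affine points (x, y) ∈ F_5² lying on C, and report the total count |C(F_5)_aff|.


Affine F_5-points: {(0, 4), (1, 2), (2, 4), (3, 0), (4, 0)}; count = 5.

For each of the 25 pairs (x, y) ∈ F_5², evaluate f(x, y) mod 5. Record the zeros.
  x = 0: [0↦1, 1↦2, 2↦3, 3↦4, 4↦0]  zeros at y ∈ {4}
  x = 1: [0↦3, 1↦4, 2↦0, 3↦1, 4↦2]  zeros at y ∈ {2}
  x = 2: [0↦1, 1↦2, 2↦3, 3↦4, 4↦0]  zeros at y ∈ {4}
  x = 3: [0↦0, 1↦1, 2↦2, 3↦3, 4↦4]  zeros at y ∈ {0}
  x = 4: [0↦0, 1↦1, 2↦2, 3↦3, 4↦4]  zeros at y ∈ {0}
Collecting zeros: affine points = {(0, 4), (1, 2), (2, 4), (3, 0), (4, 0)}.
Total count |C(F_5)_aff| = 5.


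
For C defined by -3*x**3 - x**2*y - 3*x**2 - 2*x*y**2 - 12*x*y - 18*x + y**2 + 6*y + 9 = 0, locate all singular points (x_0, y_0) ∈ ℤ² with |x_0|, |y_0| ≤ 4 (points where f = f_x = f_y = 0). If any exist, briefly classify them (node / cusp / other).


Singular points: {(0, -3)}; classification: cusp.

Compute partial derivatives:
  f_x = -9*x**2 - 2*x*y - 6*x - 2*y**2 - 12*y - 18.
  f_y = -x**2 - 4*x*y - 12*x + 2*y + 6.
Scan x_0 ∈ {−4, ..., 4}. For each x_0, f_y(x_0, y) is a polynomial in y; find its integer roots y ∈ {−4, ..., 4}, then test f_x and f at those candidates.
  x = -4: f_y(-4, y) = 18*y + 38; no integer root y with |y| ≤ 4.
  x = -3: f_y(-3, y) = 14*y + 33; no integer root y with |y| ≤ 4.
  x = -2: f_y(-2, y) = 10*y + 26; no integer root y with |y| ≤ 4.
  x = -1: f_y(-1, y) = 6*y + 17; no integer root y with |y| ≤ 4.
  x = 0: f_y(0, y) = 2*y + 6; vanishes at y ∈ {-3}. (0, -3): f_x = 0, f = 0 — SINGULAR.
  x = 1: f_y(1, y) = -2*y - 7; no integer root y with |y| ≤ 4.
  x = 2: f_y(2, y) = -6*y - 22; no integer root y with |y| ≤ 4.
  x = 3: f_y(3, y) = -10*y - 39; no integer root y with |y| ≤ 4.
  x = 4: f_y(4, y) = -14*y - 58; no integer root y with |y| ≤ 4.
Only singular point on the grid: (0, -3).
Classify: substitute x = 0 + u, y = -3 + v and expand: f = -3*u**3 - u**2*v - 2*u*v**2 + v**2.
No constant or linear terms (consistent with a singular point). Quadratic part: v**2. Cubic part: -3*u**3 - u**2*v - 2*u*v**2.
The quadratic part v**2 is a perfect square, so there is a single (double) tangent line v = 0, i.e. y = -3. Restricting the cubic part to that line (v = 0) leaves -3*u**3 ≠ 0, so f is not divisible by v and the branch is v² ≈ 3*u**3 to lowest order — this is a cusp.
Classification: cusp.


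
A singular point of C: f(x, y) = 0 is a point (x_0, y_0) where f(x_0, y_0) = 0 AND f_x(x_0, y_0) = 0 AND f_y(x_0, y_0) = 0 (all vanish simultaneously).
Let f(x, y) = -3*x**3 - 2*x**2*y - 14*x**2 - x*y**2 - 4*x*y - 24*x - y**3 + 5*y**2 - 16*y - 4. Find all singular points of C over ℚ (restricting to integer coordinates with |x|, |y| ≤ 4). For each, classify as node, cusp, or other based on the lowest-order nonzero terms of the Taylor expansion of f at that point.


Singular points: {(-2, 2)}; classification: cusp.

Compute partial derivatives:
  f_x = -9*x**2 - 4*x*y - 28*x - y**2 - 4*y - 24.
  f_y = -2*x**2 - 2*x*y - 4*x - 3*y**2 + 10*y - 16.
Scan x_0 ∈ {−4, ..., 4}. For each x_0, f_y(x_0, y) is a polynomial in y; find its integer roots y ∈ {−4, ..., 4}, then test f_x and f at those candidates.
  x = -4: f_y(-4, y) = -3*y**2 + 18*y - 32; no integer root y with |y| ≤ 4.
  x = -3: f_y(-3, y) = -3*y**2 + 16*y - 22; no integer root y with |y| ≤ 4.
  x = -2: f_y(-2, y) = -3*y**2 + 14*y - 16; vanishes at y ∈ {2}. (-2, 2): f_x = 0, f = 0 — SINGULAR.
  x = -1: f_y(-1, y) = -3*y**2 + 12*y - 14; no integer root y with |y| ≤ 4.
  x = 0: f_y(0, y) = -3*y**2 + 10*y - 16; no integer root y with |y| ≤ 4.
  x = 1: f_y(1, y) = -3*y**2 + 8*y - 22; no integer root y with |y| ≤ 4.
  x = 2: f_y(2, y) = -3*y**2 + 6*y - 32; no integer root y with |y| ≤ 4.
  x = 3: f_y(3, y) = -3*y**2 + 4*y - 46; no integer root y with |y| ≤ 4.
  x = 4: f_y(4, y) = -3*y**2 + 2*y - 64; no integer root y with |y| ≤ 4.
Only singular point on the grid: (-2, 2).
Classify: substitute x = -2 + u, y = 2 + v and expand: f = -3*u**3 - 2*u**2*v - u*v**2 - v**3 + v**2.
No constant or linear terms (consistent with a singular point). Quadratic part: v**2. Cubic part: -3*u**3 - 2*u**2*v - u*v**2 - v**3.
The quadratic part v**2 is a perfect square, so there is a single (double) tangent line v = 0, i.e. y = 2. Restricting the cubic part to that line (v = 0) leaves -3*u**3 ≠ 0, so f is not divisible by v and the branch is v² ≈ 3*u**3 to lowest order — this is a cusp.
Classification: cusp.


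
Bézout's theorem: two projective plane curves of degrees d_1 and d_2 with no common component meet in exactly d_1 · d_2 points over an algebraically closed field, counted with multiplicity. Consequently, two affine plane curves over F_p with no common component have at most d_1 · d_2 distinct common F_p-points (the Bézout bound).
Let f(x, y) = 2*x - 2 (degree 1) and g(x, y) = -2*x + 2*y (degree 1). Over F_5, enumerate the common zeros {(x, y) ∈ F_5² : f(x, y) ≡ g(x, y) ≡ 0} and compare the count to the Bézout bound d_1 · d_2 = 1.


Common zeros: {(1, 1)}; count = 1; Bézout bound = 1.

deg(f) = 1, deg(g) = 1, so Bézout bound = 1.
Scan x ∈ F_5. For each x, list the y ∈ F_5 with f(x, y) ≡ 0 and those with g(x, y) ≡ 0 (mod 5); the common zeros in that column are the intersection.
  x = 0: f ≡ 0 at y ∈ ∅; g ≡ 0 at y ∈ {0}; common: ∅.
  x = 1: f ≡ 0 at y ∈ {0, 1, 2, 3, 4}; g ≡ 0 at y ∈ {1}; common: {1}.
  x = 2: f ≡ 0 at y ∈ ∅; g ≡ 0 at y ∈ {2}; common: ∅.
  x = 3: f ≡ 0 at y ∈ ∅; g ≡ 0 at y ∈ {3}; common: ∅.
  x = 4: f ≡ 0 at y ∈ ∅; g ≡ 0 at y ∈ {4}; common: ∅.
Collecting: common zeros = {(1, 1)}, so the count is 1.
Comparison with the Bézout bound: 1 ≤ 1 = deg(f)·deg(g), as expected for curves with no common component (the bound is attained).


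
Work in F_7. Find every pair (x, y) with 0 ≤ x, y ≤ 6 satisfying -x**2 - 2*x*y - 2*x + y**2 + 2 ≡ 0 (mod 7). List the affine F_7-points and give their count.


Affine F_7-points: {(1, 4), (1, 5), (3, 2), (3, 4), (5, 1), (5, 2)}; count = 6.

For each of the 49 pairs (x, y) ∈ F_7², evaluate f(x, y) mod 7. Record the zeros.
  x = 0: [0↦2, 1↦3, 2↦6, 3↦4, 4↦4, 5↦6, 6↦3]  zeros at y ∈ ∅
  x = 1: [0↦6, 1↦5, 2↦6, 3↦2, 4↦0, 5↦0, 6↦2]  zeros at y ∈ {4, 5}
  x = 2: [0↦1, 1↦5, 2↦4, 3↦5, 4↦1, 5↦6, 6↦6]  zeros at y ∈ ∅
  x = 3: [0↦1, 1↦3, 2↦0, 3↦6, 4↦0, 5↦3, 6↦1]  zeros at y ∈ {2, 4}
  x = 4: [0↦6, 1↦6, 2↦1, 3↦5, 4↦4, 5↦5, 6↦1]  zeros at y ∈ ∅
  x = 5: [0↦2, 1↦0, 2↦0, 3↦2, 4↦6, 5↦5, 6↦6]  zeros at y ∈ {1, 2}
  x = 6: [0↦3, 1↦6, 2↦4, 3↦4, 4↦6, 5↦3, 6↦2]  zeros at y ∈ ∅
Collecting zeros: affine points = {(1, 4), (1, 5), (3, 2), (3, 4), (5, 1), (5, 2)}.
Total count |C(F_7)_aff| = 6.


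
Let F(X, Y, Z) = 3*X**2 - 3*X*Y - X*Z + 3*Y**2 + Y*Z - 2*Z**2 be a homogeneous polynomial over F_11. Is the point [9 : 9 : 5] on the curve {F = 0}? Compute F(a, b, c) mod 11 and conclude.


F(9,9,5) ≡ 6 (mod 11); P is NOT on the curve.

Evaluate F(9, 9, 5) term-by-term (mod 11).
  3*X**2 ↦ 3·81·1·1 = 243
  -3*X*Y ↦ -3·9·9·1 = -243
  -X*Z ↦ -1·9·1·5 = -45
  3*Y**2 ↦ 3·1·81·1 = 243
  Y*Z ↦ 1·1·9·5 = 45
  -2*Z**2 ↦ -2·1·1·25 = -50
Sum: F(9, 9, 5) = (243) + (-243) + (-45) + (243) + (45) + (-50) = 193.
Reducing mod 11: 193 ≡ 6 (mod 11).
Since F(a, b, c) ≡ 6 ≠ 0 (mod 11), P does NOT lie on the curve.


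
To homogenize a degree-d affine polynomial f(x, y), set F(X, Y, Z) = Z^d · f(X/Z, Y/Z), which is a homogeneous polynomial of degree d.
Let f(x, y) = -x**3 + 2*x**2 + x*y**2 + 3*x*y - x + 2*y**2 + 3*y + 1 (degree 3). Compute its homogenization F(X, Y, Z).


F(X, Y, Z) = -X**3 + 2*X**2*Z + X*Y**2 + 3*X*Y*Z - X*Z**2 + 2*Y**2*Z + 3*Y*Z**2 + Z**3

deg(f) = 3.
Substitute x = X/Z, y = Y/Z into f, then multiply by Z^3.
  monomial -1·x^3·y^0 ↦ -1·X^3·Y^0·Z^0.
  monomial 2·x^2·y^0 ↦ 2·X^2·Y^0·Z^1.
  monomial 1·x^1·y^2 ↦ 1·X^1·Y^2·Z^0.
  monomial 3·x^1·y^1 ↦ 3·X^1·Y^1·Z^1.
  monomial -1·x^1·y^0 ↦ -1·X^1·Y^0·Z^2.
  monomial 2·x^0·y^2 ↦ 2·X^0·Y^2·Z^1.
  monomial 3·x^0·y^1 ↦ 3·X^0·Y^1·Z^2.
  monomial 1·x^0·y^0 ↦ 1·X^0·Y^0·Z^3.
Collecting: F(X, Y, Z) = -X**3 + 2*X**2*Z + X*Y**2 + 3*X*Y*Z - X*Z**2 + 2*Y**2*Z + 3*Y*Z**2 + Z**3.


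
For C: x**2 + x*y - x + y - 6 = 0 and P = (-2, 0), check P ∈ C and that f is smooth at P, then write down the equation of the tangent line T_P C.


Tangent line at P: -5*x - y - 10 = 0.

Step 1: f(-2, 0) = 0, so P lies on C.
Step 2: partial derivatives
  f_x(x, y) = 2*x + y - 1, f_y(x, y) = x + 1.
  f_x(P) = -5, f_y(P) = -1 (gradient nonzero, so P is smooth).
Step 3: tangent line at P: -5·(x − -2) + -1·(y − 0) = 0.
Expanding: -5*x - y - 10 = 0.


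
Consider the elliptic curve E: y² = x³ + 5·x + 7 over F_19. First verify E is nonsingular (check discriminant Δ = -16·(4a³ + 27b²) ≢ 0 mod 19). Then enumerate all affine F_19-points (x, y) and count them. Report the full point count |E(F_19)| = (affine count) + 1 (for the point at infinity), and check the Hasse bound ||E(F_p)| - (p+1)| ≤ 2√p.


Affine points = {(0, 8), (0, 11), (2, 5), (2, 14), (3, 7), (3, 12), (5, 9), (5, 10), (6, 5), (6, 14), (7, 9), (7, 10), (11, 5), (11, 14), (12, 3), (12, 16), (14, 3), (14, 16), (18, 1), (18, 18)}; affine count = 20; |E(F_19)| = 21.

Discriminant check: Δ ∝ 4a³ + 27b² = 4·5³ + 27·7² = 4·125 + 27·49 ≡ 18 (mod 19). Nonzero ⇒ E is nonsingular.
For each x ∈ F_19, compute rhs = x³ + 5·x + 7 mod 19, then count y ∈ F_19 with y² ≡ rhs.
  x = 0: rhs = 7, matching y values: 8, 11 (2 points).
  x = 1: rhs = 13, matching y values: none (0 points).
  x = 2: rhs = 6, matching y values: 5, 14 (2 points).
  x = 3: rhs = 11, matching y values: 7, 12 (2 points).
  x = 4: rhs = 15, matching y values: none (0 points).
  x = 5: rhs = 5, matching y values: 9, 10 (2 points).
  x = 6: rhs = 6, matching y values: 5, 14 (2 points).
  x = 7: rhs = 5, matching y values: 9, 10 (2 points).
  x = 8: rhs = 8, matching y values: none (0 points).
  x = 9: rhs = 2, matching y values: none (0 points).
  x = 10: rhs = 12, matching y values: none (0 points).
  x = 11: rhs = 6, matching y values: 5, 14 (2 points).
  x = 12: rhs = 9, matching y values: 3, 16 (2 points).
  x = 13: rhs = 8, matching y values: none (0 points).
  x = 14: rhs = 9, matching y values: 3, 16 (2 points).
  x = 15: rhs = 18, matching y values: none (0 points).
  x = 16: rhs = 3, matching y values: none (0 points).
  x = 17: rhs = 8, matching y values: none (0 points).
  x = 18: rhs = 1, matching y values: 1, 18 (2 points).
Total affine count: 20.
Full point count |E(F_19)| = 20 + 1 = 21.
Hasse bound: |21 − (19+1)| = |1| = 1 ≤ 2√19 ≈ 8.7178 ✓.


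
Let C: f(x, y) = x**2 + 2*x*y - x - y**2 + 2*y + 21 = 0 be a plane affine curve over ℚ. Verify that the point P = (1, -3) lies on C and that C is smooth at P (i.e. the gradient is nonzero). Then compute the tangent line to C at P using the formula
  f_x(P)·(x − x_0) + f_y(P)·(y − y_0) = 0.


Tangent line at P: -5*x + 10*y + 35 = 0.

Step 1: f(1, -3) = 0, so P lies on C.
Step 2: partial derivatives
  f_x(x, y) = 2*x + 2*y - 1, f_y(x, y) = 2*x - 2*y + 2.
  f_x(P) = -5, f_y(P) = 10 (gradient nonzero, so P is smooth).
Step 3: tangent line at P: -5·(x − 1) + 10·(y − -3) = 0.
Expanding: -5*x + 10*y + 35 = 0.


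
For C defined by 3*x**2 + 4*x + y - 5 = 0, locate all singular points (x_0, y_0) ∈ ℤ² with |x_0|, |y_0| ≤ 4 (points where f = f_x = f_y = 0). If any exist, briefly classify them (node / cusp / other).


No singular points in the scanned grid; C is smooth there.

Compute partial derivatives:
  f_x = 6*x + 4.
  f_y = 1.
f_y = 1 is a nonzero constant, so f_y never vanishes: no point (x, y) can satisfy f = f_x = f_y = 0. In particular no (x, y) ∈ {−4, ..., 4}² is singular; the curve is smooth.


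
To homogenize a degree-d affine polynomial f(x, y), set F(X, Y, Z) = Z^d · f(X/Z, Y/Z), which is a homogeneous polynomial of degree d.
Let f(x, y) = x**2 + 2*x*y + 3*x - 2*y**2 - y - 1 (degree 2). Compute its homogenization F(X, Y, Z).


F(X, Y, Z) = X**2 + 2*X*Y + 3*X*Z - 2*Y**2 - Y*Z - Z**2

deg(f) = 2.
Substitute x = X/Z, y = Y/Z into f, then multiply by Z^2.
  monomial 1·x^2·y^0 ↦ 1·X^2·Y^0·Z^0.
  monomial 2·x^1·y^1 ↦ 2·X^1·Y^1·Z^0.
  monomial 3·x^1·y^0 ↦ 3·X^1·Y^0·Z^1.
  monomial -2·x^0·y^2 ↦ -2·X^0·Y^2·Z^0.
  monomial -1·x^0·y^1 ↦ -1·X^0·Y^1·Z^1.
  monomial -1·x^0·y^0 ↦ -1·X^0·Y^0·Z^2.
Collecting: F(X, Y, Z) = X**2 + 2*X*Y + 3*X*Z - 2*Y**2 - Y*Z - Z**2.


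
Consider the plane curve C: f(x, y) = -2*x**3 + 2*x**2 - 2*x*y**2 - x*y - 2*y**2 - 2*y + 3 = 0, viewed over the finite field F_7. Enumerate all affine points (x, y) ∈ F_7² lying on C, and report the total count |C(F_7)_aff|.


Affine F_7-points: {(0, 3), (1, 3), (1, 5), (2, 5), (2, 6), (5, 2), (5, 5), (6, 0)}; count = 8.

For each of the 49 pairs (x, y) ∈ F_7², evaluate f(x, y) mod 7. Record the zeros.
  x = 0: [0↦3, 1↦6, 2↦5, 3↦0, 4↦5, 5↦6, 6↦3]  zeros at y ∈ {3}
  x = 1: [0↦3, 1↦3, 2↦2, 3↦0, 4↦4, 5↦0, 6↦2]  zeros at y ∈ {3, 5}
  x = 2: [0↦2, 1↦6, 2↦5, 3↦6, 4↦2, 5↦0, 6↦0]  zeros at y ∈ {5, 6}
  x = 3: [0↦2, 1↦3, 2↦2, 3↦6, 4↦1, 5↦1, 6↦6]  zeros at y ∈ ∅
  x = 4: [0↦5, 1↦3, 2↦2, 3↦2, 4↦3, 5↦5, 6↦1]  zeros at y ∈ ∅
  x = 5: [0↦6, 1↦1, 2↦0, 3↦3, 4↦3, 5↦0, 6↦1]  zeros at y ∈ {2, 5}
  x = 6: [0↦0, 1↦6, 2↦5, 3↦4, 4↦3, 5↦2, 6↦1]  zeros at y ∈ {0}
Collecting zeros: affine points = {(0, 3), (1, 3), (1, 5), (2, 5), (2, 6), (5, 2), (5, 5), (6, 0)}.
Total count |C(F_7)_aff| = 8.


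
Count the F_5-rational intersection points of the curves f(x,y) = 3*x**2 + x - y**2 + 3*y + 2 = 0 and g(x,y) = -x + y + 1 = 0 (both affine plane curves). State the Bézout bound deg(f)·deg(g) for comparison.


Common zeros: ∅; count = 0; Bézout bound = 2.

deg(f) = 2, deg(g) = 1, so Bézout bound = 2.
Scan x ∈ F_5. For each x, list the y ∈ F_5 with f(x, y) ≡ 0 and those with g(x, y) ≡ 0 (mod 5); the common zeros in that column are the intersection.
  x = 0: f ≡ 0 at y ∈ ∅; g ≡ 0 at y ∈ {4}; common: ∅.
  x = 1: f ≡ 0 at y ∈ ∅; g ≡ 0 at y ∈ {0}; common: ∅.
  x = 2: f ≡ 0 at y ∈ ∅; g ≡ 0 at y ∈ {1}; common: ∅.
  x = 3: f ≡ 0 at y ∈ ∅; g ≡ 0 at y ∈ {2}; common: ∅.
  x = 4: f ≡ 0 at y ∈ {4}; g ≡ 0 at y ∈ {3}; common: ∅.
Collecting: common zeros = ∅, so the count is 0.
Comparison with the Bézout bound: 0 ≤ 2 = deg(f)·deg(g), as expected for curves with no common component (the affine F_5-count falls short of the bound because intersections may lie at infinity, over extension fields, or carry multiplicity).


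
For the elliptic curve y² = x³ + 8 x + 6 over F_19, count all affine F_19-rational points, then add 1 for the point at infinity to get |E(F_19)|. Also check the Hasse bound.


Affine points = {(0, 5), (0, 14), (2, 7), (2, 12), (3, 0), (4, 8), (4, 11), (5, 0), (6, 2), (6, 17), (7, 5), (7, 14), (9, 3), (9, 16), (11, 0), (12, 5), (12, 14), (15, 9), (15, 10), (17, 1), (17, 18), (18, 4), (18, 15)}; affine count = 23; |E(F_19)| = 24.

Discriminant check: Δ ∝ 4a³ + 27b² = 4·8³ + 27·6² = 4·512 + 27·36 ≡ 18 (mod 19). Nonzero ⇒ E is nonsingular.
For each x ∈ F_19, compute rhs = x³ + 8·x + 6 mod 19, then count y ∈ F_19 with y² ≡ rhs.
  x = 0: rhs = 6, matching y values: 5, 14 (2 points).
  x = 1: rhs = 15, matching y values: none (0 points).
  x = 2: rhs = 11, matching y values: 7, 12 (2 points).
  x = 3: rhs = 0, matching y values: 0 (1 points).
  x = 4: rhs = 7, matching y values: 8, 11 (2 points).
  x = 5: rhs = 0, matching y values: 0 (1 points).
  x = 6: rhs = 4, matching y values: 2, 17 (2 points).
  x = 7: rhs = 6, matching y values: 5, 14 (2 points).
  x = 8: rhs = 12, matching y values: none (0 points).
  x = 9: rhs = 9, matching y values: 3, 16 (2 points).
  x = 10: rhs = 3, matching y values: none (0 points).
  x = 11: rhs = 0, matching y values: 0 (1 points).
  x = 12: rhs = 6, matching y values: 5, 14 (2 points).
  x = 13: rhs = 8, matching y values: none (0 points).
  x = 14: rhs = 12, matching y values: none (0 points).
  x = 15: rhs = 5, matching y values: 9, 10 (2 points).
  x = 16: rhs = 12, matching y values: none (0 points).
  x = 17: rhs = 1, matching y values: 1, 18 (2 points).
  x = 18: rhs = 16, matching y values: 4, 15 (2 points).
Total affine count: 23.
Full point count |E(F_19)| = 23 + 1 = 24.
Hasse bound: |24 − (19+1)| = |4| = 4 ≤ 2√19 ≈ 8.7178 ✓.


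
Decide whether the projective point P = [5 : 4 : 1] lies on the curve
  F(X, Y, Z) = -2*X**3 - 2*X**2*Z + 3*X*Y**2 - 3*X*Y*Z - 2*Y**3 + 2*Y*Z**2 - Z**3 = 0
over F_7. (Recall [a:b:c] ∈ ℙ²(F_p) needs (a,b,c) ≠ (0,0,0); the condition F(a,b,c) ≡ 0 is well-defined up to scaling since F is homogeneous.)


F(5,4,1) ≡ 4 (mod 7); P is NOT on the curve.

Evaluate F(5, 4, 1) term-by-term (mod 7).
  -2*X**3 ↦ -2·125·1·1 = -250
  -2*X**2*Z ↦ -2·25·1·1 = -50
  3*X*Y**2 ↦ 3·5·16·1 = 240
  -3*X*Y*Z ↦ -3·5·4·1 = -60
  -2*Y**3 ↦ -2·1·64·1 = -128
  2*Y*Z**2 ↦ 2·1·4·1 = 8
  -Z**3 ↦ -1·1·1·1 = -1
Sum: F(5, 4, 1) = (-250) + (-50) + (240) + (-60) + (-128) + (8) + (-1) = -241.
Reducing mod 7: -241 ≡ 4 (mod 7).
Since F(a, b, c) ≡ 4 ≠ 0 (mod 7), P does NOT lie on the curve.


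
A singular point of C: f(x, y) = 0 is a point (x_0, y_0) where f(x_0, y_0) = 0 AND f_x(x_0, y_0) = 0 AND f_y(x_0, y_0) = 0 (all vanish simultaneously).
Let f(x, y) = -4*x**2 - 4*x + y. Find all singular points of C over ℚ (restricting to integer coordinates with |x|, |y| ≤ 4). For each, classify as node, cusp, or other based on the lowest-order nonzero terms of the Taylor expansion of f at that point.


No singular points in the scanned grid; C is smooth there.

Compute partial derivatives:
  f_x = -8*x - 4.
  f_y = 1.
f_y = 1 is a nonzero constant, so f_y never vanishes: no point (x, y) can satisfy f = f_x = f_y = 0. In particular no (x, y) ∈ {−4, ..., 4}² is singular; the curve is smooth.


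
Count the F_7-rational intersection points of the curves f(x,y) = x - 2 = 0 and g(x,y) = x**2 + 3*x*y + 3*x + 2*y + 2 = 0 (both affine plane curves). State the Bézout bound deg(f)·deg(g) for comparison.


Common zeros: {(2, 2)}; count = 1; Bézout bound = 2.

deg(f) = 1, deg(g) = 2, so Bézout bound = 2.
Scan x ∈ F_7. For each x, list the y ∈ F_7 with f(x, y) ≡ 0 and those with g(x, y) ≡ 0 (mod 7); the common zeros in that column are the intersection.
  x = 0: f ≡ 0 at y ∈ ∅; g ≡ 0 at y ∈ {6}; common: ∅.
  x = 1: f ≡ 0 at y ∈ ∅; g ≡ 0 at y ∈ {3}; common: ∅.
  x = 2: f ≡ 0 at y ∈ {0, 1, 2, 3, 4, 5, 6}; g ≡ 0 at y ∈ {2}; common: {2}.
  x = 3: f ≡ 0 at y ∈ ∅; g ≡ 0 at y ∈ {2}; common: ∅.
  x = 4: f ≡ 0 at y ∈ ∅; g ≡ 0 at y ∈ ∅; common: ∅.
  x = 5: f ≡ 0 at y ∈ ∅; g ≡ 0 at y ∈ {0}; common: ∅.
  x = 6: f ≡ 0 at y ∈ ∅; g ≡ 0 at y ∈ {0}; common: ∅.
Collecting: common zeros = {(2, 2)}, so the count is 1.
Comparison with the Bézout bound: 1 ≤ 2 = deg(f)·deg(g), as expected for curves with no common component (the affine F_7-count falls short of the bound because intersections may lie at infinity, over extension fields, or carry multiplicity).
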